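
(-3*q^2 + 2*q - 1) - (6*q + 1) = -3*q^2 - 4*q - 2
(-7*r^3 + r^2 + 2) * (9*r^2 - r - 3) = -63*r^5 + 16*r^4 + 20*r^3 + 15*r^2 - 2*r - 6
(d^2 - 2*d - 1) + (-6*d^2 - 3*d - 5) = -5*d^2 - 5*d - 6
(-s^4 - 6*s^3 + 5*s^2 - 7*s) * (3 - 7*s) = 7*s^5 + 39*s^4 - 53*s^3 + 64*s^2 - 21*s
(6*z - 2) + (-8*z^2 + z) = -8*z^2 + 7*z - 2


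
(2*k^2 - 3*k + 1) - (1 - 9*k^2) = 11*k^2 - 3*k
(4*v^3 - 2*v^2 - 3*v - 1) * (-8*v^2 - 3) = -32*v^5 + 16*v^4 + 12*v^3 + 14*v^2 + 9*v + 3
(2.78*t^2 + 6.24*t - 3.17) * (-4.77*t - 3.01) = -13.2606*t^3 - 38.1326*t^2 - 3.6615*t + 9.5417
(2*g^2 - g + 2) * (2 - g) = -2*g^3 + 5*g^2 - 4*g + 4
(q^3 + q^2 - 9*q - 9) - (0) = q^3 + q^2 - 9*q - 9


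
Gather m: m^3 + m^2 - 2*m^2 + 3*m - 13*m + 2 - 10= m^3 - m^2 - 10*m - 8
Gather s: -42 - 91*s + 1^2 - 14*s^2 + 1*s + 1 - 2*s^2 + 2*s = -16*s^2 - 88*s - 40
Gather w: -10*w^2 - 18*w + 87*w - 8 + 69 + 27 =-10*w^2 + 69*w + 88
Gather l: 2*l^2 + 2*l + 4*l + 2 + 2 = 2*l^2 + 6*l + 4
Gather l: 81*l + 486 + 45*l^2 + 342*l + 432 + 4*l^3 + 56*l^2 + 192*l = 4*l^3 + 101*l^2 + 615*l + 918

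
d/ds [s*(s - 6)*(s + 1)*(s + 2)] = 4*s^3 - 9*s^2 - 32*s - 12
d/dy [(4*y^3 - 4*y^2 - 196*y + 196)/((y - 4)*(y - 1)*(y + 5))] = 4*(y^2 + 58*y + 49)/(y^4 + 2*y^3 - 39*y^2 - 40*y + 400)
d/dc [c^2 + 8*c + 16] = 2*c + 8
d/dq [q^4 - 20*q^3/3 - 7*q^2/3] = 2*q*(6*q^2 - 30*q - 7)/3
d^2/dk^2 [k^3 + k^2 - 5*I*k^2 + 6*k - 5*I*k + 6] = 6*k + 2 - 10*I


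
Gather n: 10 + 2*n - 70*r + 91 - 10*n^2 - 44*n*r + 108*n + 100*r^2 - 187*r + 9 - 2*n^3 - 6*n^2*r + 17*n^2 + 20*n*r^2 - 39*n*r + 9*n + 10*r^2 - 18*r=-2*n^3 + n^2*(7 - 6*r) + n*(20*r^2 - 83*r + 119) + 110*r^2 - 275*r + 110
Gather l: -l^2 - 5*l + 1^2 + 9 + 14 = -l^2 - 5*l + 24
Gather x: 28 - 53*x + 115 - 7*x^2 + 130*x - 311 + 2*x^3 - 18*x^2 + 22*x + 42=2*x^3 - 25*x^2 + 99*x - 126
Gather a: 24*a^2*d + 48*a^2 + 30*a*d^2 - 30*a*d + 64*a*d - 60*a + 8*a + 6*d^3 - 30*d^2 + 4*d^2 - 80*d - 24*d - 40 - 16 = a^2*(24*d + 48) + a*(30*d^2 + 34*d - 52) + 6*d^3 - 26*d^2 - 104*d - 56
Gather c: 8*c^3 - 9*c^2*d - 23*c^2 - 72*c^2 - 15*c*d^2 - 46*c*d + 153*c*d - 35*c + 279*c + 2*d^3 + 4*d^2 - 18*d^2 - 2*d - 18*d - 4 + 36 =8*c^3 + c^2*(-9*d - 95) + c*(-15*d^2 + 107*d + 244) + 2*d^3 - 14*d^2 - 20*d + 32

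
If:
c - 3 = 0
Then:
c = 3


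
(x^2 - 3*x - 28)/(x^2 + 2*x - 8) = (x - 7)/(x - 2)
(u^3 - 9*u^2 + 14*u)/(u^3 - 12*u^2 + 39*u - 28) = u*(u - 2)/(u^2 - 5*u + 4)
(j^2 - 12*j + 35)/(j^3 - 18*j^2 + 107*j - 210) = 1/(j - 6)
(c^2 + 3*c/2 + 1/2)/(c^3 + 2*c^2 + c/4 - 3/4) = 2*(2*c + 1)/(4*c^2 + 4*c - 3)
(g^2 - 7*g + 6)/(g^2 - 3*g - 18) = (g - 1)/(g + 3)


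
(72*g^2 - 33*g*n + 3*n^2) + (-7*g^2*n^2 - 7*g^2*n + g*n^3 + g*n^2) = -7*g^2*n^2 - 7*g^2*n + 72*g^2 + g*n^3 + g*n^2 - 33*g*n + 3*n^2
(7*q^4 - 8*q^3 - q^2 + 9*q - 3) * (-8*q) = -56*q^5 + 64*q^4 + 8*q^3 - 72*q^2 + 24*q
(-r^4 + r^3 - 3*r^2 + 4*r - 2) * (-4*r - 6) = 4*r^5 + 2*r^4 + 6*r^3 + 2*r^2 - 16*r + 12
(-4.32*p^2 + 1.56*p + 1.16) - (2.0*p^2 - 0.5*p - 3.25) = -6.32*p^2 + 2.06*p + 4.41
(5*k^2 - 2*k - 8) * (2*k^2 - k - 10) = 10*k^4 - 9*k^3 - 64*k^2 + 28*k + 80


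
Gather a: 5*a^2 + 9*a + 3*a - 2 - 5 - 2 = 5*a^2 + 12*a - 9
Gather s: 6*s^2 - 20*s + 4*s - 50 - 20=6*s^2 - 16*s - 70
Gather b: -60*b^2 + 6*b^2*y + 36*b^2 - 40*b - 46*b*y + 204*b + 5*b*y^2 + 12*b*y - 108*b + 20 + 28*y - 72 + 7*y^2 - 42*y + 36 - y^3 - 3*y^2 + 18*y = b^2*(6*y - 24) + b*(5*y^2 - 34*y + 56) - y^3 + 4*y^2 + 4*y - 16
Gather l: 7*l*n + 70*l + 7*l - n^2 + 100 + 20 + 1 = l*(7*n + 77) - n^2 + 121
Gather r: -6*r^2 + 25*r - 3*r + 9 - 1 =-6*r^2 + 22*r + 8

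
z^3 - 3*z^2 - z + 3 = (z - 3)*(z - 1)*(z + 1)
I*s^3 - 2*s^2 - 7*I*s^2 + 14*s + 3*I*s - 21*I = (s - 7)*(s + 3*I)*(I*s + 1)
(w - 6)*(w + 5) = w^2 - w - 30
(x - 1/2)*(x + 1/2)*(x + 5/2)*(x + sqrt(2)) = x^4 + sqrt(2)*x^3 + 5*x^3/2 - x^2/4 + 5*sqrt(2)*x^2/2 - 5*x/8 - sqrt(2)*x/4 - 5*sqrt(2)/8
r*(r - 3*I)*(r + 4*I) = r^3 + I*r^2 + 12*r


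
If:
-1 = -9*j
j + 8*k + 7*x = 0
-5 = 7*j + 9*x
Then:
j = 1/9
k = 355/648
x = -52/81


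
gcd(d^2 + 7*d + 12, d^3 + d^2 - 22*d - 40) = d + 4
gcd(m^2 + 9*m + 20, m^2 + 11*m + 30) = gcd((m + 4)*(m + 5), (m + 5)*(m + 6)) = m + 5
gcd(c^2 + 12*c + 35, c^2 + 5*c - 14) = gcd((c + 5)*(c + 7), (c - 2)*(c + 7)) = c + 7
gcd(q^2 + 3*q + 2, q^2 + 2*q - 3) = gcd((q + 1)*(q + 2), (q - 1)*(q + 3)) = 1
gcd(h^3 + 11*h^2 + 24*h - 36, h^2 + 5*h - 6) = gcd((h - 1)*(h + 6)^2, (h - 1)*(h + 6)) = h^2 + 5*h - 6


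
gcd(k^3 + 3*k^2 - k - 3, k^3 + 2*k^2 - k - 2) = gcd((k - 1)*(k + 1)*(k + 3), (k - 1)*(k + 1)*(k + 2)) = k^2 - 1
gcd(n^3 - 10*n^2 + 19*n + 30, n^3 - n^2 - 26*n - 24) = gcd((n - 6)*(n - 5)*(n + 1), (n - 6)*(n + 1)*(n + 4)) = n^2 - 5*n - 6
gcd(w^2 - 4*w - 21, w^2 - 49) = w - 7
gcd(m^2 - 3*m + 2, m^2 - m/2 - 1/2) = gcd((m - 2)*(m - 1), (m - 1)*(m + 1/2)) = m - 1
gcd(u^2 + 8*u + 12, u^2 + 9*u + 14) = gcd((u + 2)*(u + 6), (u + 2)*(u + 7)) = u + 2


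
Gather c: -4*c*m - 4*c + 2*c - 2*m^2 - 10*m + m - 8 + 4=c*(-4*m - 2) - 2*m^2 - 9*m - 4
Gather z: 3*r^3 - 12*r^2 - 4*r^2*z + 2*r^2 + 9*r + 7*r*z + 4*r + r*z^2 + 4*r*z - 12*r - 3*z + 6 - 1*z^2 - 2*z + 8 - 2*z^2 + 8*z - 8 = 3*r^3 - 10*r^2 + r + z^2*(r - 3) + z*(-4*r^2 + 11*r + 3) + 6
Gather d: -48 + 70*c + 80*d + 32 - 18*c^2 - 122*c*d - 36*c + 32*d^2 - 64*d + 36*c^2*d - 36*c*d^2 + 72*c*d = -18*c^2 + 34*c + d^2*(32 - 36*c) + d*(36*c^2 - 50*c + 16) - 16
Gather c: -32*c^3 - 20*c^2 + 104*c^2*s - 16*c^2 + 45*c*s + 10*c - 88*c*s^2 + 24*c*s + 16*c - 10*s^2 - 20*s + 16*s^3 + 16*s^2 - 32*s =-32*c^3 + c^2*(104*s - 36) + c*(-88*s^2 + 69*s + 26) + 16*s^3 + 6*s^2 - 52*s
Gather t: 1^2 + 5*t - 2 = 5*t - 1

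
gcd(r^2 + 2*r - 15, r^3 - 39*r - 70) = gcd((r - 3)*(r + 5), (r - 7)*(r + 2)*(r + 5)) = r + 5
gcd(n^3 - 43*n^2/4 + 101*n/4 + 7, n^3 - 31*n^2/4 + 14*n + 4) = n^2 - 15*n/4 - 1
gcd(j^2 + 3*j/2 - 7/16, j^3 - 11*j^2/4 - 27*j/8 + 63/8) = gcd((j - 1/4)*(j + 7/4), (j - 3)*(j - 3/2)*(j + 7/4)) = j + 7/4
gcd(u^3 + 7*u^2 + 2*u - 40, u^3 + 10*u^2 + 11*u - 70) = u^2 + 3*u - 10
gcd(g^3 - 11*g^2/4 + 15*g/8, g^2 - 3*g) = g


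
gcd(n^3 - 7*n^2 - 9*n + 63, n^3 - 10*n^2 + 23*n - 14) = n - 7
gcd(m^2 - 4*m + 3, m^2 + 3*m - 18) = m - 3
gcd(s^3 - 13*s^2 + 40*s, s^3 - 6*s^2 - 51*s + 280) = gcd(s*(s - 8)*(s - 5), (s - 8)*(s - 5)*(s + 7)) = s^2 - 13*s + 40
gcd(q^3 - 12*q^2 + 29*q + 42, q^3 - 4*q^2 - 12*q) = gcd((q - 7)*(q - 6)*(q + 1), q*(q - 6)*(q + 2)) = q - 6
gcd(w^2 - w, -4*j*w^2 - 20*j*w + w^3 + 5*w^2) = w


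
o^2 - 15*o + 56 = (o - 8)*(o - 7)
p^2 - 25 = (p - 5)*(p + 5)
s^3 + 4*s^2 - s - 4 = (s - 1)*(s + 1)*(s + 4)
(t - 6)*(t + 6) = t^2 - 36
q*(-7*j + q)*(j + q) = -7*j^2*q - 6*j*q^2 + q^3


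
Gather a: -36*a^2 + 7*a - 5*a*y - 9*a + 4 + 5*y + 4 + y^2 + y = -36*a^2 + a*(-5*y - 2) + y^2 + 6*y + 8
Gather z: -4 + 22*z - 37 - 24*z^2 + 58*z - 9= -24*z^2 + 80*z - 50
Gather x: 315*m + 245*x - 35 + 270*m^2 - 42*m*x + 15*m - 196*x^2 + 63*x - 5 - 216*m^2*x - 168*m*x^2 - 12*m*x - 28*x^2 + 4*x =270*m^2 + 330*m + x^2*(-168*m - 224) + x*(-216*m^2 - 54*m + 312) - 40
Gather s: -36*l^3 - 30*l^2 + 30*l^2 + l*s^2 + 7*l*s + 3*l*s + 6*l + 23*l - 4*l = -36*l^3 + l*s^2 + 10*l*s + 25*l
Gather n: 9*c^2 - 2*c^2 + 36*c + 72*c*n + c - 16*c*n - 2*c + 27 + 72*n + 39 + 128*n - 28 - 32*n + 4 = 7*c^2 + 35*c + n*(56*c + 168) + 42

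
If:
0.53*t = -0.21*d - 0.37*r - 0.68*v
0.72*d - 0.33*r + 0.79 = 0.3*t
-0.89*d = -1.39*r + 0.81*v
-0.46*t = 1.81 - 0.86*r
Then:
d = -2.33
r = 0.33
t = -3.32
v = 3.12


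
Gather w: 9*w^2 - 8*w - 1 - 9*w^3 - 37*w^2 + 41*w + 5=-9*w^3 - 28*w^2 + 33*w + 4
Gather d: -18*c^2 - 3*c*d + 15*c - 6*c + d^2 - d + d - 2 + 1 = -18*c^2 - 3*c*d + 9*c + d^2 - 1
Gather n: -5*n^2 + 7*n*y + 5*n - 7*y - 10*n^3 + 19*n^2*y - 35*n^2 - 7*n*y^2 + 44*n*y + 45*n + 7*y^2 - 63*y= -10*n^3 + n^2*(19*y - 40) + n*(-7*y^2 + 51*y + 50) + 7*y^2 - 70*y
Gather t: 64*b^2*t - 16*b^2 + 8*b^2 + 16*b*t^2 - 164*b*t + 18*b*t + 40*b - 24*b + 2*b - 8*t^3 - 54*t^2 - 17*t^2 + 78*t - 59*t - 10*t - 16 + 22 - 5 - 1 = -8*b^2 + 18*b - 8*t^3 + t^2*(16*b - 71) + t*(64*b^2 - 146*b + 9)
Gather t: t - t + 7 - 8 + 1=0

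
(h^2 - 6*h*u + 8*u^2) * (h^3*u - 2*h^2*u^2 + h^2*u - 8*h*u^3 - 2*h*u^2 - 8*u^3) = h^5*u - 8*h^4*u^2 + h^4*u + 12*h^3*u^3 - 8*h^3*u^2 + 32*h^2*u^4 + 12*h^2*u^3 - 64*h*u^5 + 32*h*u^4 - 64*u^5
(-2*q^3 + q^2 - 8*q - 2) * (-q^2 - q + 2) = 2*q^5 + q^4 + 3*q^3 + 12*q^2 - 14*q - 4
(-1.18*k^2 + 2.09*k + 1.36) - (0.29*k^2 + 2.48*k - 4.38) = -1.47*k^2 - 0.39*k + 5.74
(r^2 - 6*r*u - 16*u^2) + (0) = r^2 - 6*r*u - 16*u^2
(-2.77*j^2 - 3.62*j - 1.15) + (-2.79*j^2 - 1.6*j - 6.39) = -5.56*j^2 - 5.22*j - 7.54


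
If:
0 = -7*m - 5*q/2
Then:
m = -5*q/14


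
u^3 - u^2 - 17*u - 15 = (u - 5)*(u + 1)*(u + 3)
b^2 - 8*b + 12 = (b - 6)*(b - 2)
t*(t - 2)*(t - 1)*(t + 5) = t^4 + 2*t^3 - 13*t^2 + 10*t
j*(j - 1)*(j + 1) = j^3 - j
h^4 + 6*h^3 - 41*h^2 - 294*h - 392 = (h - 7)*(h + 2)*(h + 4)*(h + 7)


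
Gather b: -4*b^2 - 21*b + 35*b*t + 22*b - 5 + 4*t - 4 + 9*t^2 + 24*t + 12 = -4*b^2 + b*(35*t + 1) + 9*t^2 + 28*t + 3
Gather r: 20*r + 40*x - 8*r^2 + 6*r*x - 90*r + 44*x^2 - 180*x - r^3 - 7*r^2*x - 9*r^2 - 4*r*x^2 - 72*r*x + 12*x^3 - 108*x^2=-r^3 + r^2*(-7*x - 17) + r*(-4*x^2 - 66*x - 70) + 12*x^3 - 64*x^2 - 140*x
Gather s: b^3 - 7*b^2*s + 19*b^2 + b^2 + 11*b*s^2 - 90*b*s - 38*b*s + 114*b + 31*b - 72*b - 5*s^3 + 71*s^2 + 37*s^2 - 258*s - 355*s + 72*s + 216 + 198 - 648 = b^3 + 20*b^2 + 73*b - 5*s^3 + s^2*(11*b + 108) + s*(-7*b^2 - 128*b - 541) - 234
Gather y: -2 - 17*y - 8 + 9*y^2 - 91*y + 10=9*y^2 - 108*y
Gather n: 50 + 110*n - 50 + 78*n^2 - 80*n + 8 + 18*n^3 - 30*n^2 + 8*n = 18*n^3 + 48*n^2 + 38*n + 8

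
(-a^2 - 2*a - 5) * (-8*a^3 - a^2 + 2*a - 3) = 8*a^5 + 17*a^4 + 40*a^3 + 4*a^2 - 4*a + 15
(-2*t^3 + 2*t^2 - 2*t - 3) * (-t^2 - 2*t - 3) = 2*t^5 + 2*t^4 + 4*t^3 + t^2 + 12*t + 9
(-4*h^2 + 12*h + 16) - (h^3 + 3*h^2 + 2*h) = -h^3 - 7*h^2 + 10*h + 16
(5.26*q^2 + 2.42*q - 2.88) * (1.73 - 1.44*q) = -7.5744*q^3 + 5.615*q^2 + 8.3338*q - 4.9824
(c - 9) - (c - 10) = 1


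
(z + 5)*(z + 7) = z^2 + 12*z + 35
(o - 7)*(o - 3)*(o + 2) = o^3 - 8*o^2 + o + 42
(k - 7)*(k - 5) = k^2 - 12*k + 35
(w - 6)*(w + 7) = w^2 + w - 42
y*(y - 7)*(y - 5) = y^3 - 12*y^2 + 35*y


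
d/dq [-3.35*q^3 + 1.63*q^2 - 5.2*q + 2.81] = -10.05*q^2 + 3.26*q - 5.2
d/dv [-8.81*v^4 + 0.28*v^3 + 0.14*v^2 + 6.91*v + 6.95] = -35.24*v^3 + 0.84*v^2 + 0.28*v + 6.91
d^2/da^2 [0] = 0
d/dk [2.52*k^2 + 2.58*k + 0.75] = 5.04*k + 2.58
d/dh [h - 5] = 1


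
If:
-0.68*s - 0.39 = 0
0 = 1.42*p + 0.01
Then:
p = -0.01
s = -0.57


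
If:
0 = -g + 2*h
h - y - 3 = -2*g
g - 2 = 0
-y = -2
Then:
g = 2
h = 1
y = 2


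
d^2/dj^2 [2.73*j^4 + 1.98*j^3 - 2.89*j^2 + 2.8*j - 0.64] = 32.76*j^2 + 11.88*j - 5.78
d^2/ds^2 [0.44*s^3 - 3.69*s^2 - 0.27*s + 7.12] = 2.64*s - 7.38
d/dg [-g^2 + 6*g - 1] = 6 - 2*g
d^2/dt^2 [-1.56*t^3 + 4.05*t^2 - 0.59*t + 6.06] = 8.1 - 9.36*t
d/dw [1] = 0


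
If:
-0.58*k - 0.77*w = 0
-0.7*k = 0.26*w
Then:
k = 0.00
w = 0.00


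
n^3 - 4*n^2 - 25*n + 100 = (n - 5)*(n - 4)*(n + 5)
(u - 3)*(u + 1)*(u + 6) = u^3 + 4*u^2 - 15*u - 18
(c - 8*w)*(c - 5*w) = c^2 - 13*c*w + 40*w^2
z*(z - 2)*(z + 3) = z^3 + z^2 - 6*z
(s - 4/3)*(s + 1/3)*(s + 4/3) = s^3 + s^2/3 - 16*s/9 - 16/27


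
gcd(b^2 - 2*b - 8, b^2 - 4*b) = b - 4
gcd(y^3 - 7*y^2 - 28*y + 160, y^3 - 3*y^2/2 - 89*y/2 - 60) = y^2 - 3*y - 40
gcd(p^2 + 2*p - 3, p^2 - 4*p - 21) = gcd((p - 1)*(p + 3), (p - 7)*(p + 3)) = p + 3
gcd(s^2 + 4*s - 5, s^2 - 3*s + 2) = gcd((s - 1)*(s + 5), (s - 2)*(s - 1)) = s - 1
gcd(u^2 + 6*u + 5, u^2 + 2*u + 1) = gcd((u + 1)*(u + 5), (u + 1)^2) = u + 1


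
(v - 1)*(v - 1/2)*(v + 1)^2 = v^4 + v^3/2 - 3*v^2/2 - v/2 + 1/2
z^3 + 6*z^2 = z^2*(z + 6)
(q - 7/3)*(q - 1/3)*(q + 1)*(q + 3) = q^4 + 4*q^3/3 - 62*q^2/9 - 44*q/9 + 7/3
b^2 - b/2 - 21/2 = (b - 7/2)*(b + 3)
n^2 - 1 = (n - 1)*(n + 1)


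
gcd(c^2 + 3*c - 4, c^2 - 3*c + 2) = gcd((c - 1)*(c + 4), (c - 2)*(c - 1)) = c - 1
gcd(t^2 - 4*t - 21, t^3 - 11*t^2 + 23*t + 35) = t - 7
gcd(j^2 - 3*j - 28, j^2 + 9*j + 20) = j + 4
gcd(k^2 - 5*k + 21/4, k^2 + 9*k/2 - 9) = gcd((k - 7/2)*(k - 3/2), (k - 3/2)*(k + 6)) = k - 3/2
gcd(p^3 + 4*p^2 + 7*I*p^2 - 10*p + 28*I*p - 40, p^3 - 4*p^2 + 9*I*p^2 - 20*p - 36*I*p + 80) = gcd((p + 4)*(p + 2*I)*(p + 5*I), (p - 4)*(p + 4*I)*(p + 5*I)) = p + 5*I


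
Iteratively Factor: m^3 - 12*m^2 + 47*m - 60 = (m - 3)*(m^2 - 9*m + 20) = (m - 5)*(m - 3)*(m - 4)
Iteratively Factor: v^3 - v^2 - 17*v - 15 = (v + 3)*(v^2 - 4*v - 5) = (v + 1)*(v + 3)*(v - 5)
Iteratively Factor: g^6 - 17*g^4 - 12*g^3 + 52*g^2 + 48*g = (g - 2)*(g^5 + 2*g^4 - 13*g^3 - 38*g^2 - 24*g) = (g - 4)*(g - 2)*(g^4 + 6*g^3 + 11*g^2 + 6*g) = (g - 4)*(g - 2)*(g + 2)*(g^3 + 4*g^2 + 3*g) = (g - 4)*(g - 2)*(g + 2)*(g + 3)*(g^2 + g) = g*(g - 4)*(g - 2)*(g + 2)*(g + 3)*(g + 1)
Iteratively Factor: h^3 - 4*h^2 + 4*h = (h - 2)*(h^2 - 2*h) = h*(h - 2)*(h - 2)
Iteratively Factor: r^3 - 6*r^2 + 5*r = (r - 5)*(r^2 - r) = (r - 5)*(r - 1)*(r)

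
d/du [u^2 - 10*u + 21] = 2*u - 10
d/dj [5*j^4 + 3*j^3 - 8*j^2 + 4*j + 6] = 20*j^3 + 9*j^2 - 16*j + 4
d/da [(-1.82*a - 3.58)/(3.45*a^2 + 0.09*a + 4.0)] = (6.279*a^2 + 24.702*a - 6.9578)/(11.9025*a^4 + 0.621*a^3 + 27.6081*a^2 + 0.72*a + 16.0)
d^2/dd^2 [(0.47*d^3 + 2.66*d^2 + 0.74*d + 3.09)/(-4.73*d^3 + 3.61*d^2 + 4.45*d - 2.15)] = (-135.07461*d^6 - 158.692446*d^5 - 1032.35088*d^4 + 1232.028704*d^3 + 142.036026*d^2 - 156.78981*d - 209.09712)/(105.823817*d^9 - 242.298507*d^8 - 113.752716*d^7 + 553.169834*d^6 - 113.25243*d^5 - 401.92968*d^4 + 184.7042*d^3 + 77.66445*d^2 - 61.710375*d + 9.938375)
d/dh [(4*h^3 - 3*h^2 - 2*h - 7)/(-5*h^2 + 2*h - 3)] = 4*(-5*h^4 + 4*h^3 - 13*h^2 - 13*h + 5)/(25*h^4 - 20*h^3 + 34*h^2 - 12*h + 9)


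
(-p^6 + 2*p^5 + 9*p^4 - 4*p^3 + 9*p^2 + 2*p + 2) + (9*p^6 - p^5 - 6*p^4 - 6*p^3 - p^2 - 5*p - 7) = 8*p^6 + p^5 + 3*p^4 - 10*p^3 + 8*p^2 - 3*p - 5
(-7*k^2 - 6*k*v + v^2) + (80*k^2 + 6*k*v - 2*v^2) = 73*k^2 - v^2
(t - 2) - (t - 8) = 6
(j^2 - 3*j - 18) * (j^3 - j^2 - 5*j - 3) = j^5 - 4*j^4 - 20*j^3 + 30*j^2 + 99*j + 54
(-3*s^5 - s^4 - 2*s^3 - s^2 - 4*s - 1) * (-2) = 6*s^5 + 2*s^4 + 4*s^3 + 2*s^2 + 8*s + 2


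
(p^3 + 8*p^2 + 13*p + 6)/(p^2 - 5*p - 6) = (p^2 + 7*p + 6)/(p - 6)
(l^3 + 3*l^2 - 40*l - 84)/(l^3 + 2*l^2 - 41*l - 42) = (l + 2)/(l + 1)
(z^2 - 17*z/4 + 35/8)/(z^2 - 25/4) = (4*z - 7)/(2*(2*z + 5))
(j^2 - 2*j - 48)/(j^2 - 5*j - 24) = (j + 6)/(j + 3)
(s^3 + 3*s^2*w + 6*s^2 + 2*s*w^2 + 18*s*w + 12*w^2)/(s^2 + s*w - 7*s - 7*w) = (s^2 + 2*s*w + 6*s + 12*w)/(s - 7)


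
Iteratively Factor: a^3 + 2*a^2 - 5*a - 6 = (a - 2)*(a^2 + 4*a + 3) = (a - 2)*(a + 1)*(a + 3)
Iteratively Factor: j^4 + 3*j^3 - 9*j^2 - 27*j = (j)*(j^3 + 3*j^2 - 9*j - 27) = j*(j - 3)*(j^2 + 6*j + 9) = j*(j - 3)*(j + 3)*(j + 3)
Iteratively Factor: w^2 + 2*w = (w)*(w + 2)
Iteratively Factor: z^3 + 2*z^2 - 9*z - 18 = (z + 2)*(z^2 - 9) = (z + 2)*(z + 3)*(z - 3)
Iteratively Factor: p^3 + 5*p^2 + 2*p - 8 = (p - 1)*(p^2 + 6*p + 8) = (p - 1)*(p + 2)*(p + 4)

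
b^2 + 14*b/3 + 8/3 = (b + 2/3)*(b + 4)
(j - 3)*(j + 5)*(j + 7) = j^3 + 9*j^2 - j - 105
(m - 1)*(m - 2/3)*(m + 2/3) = m^3 - m^2 - 4*m/9 + 4/9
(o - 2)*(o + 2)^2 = o^3 + 2*o^2 - 4*o - 8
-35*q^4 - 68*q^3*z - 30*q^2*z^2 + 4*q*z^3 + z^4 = (-5*q + z)*(q + z)^2*(7*q + z)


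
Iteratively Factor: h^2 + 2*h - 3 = (h + 3)*(h - 1)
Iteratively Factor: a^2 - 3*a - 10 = (a - 5)*(a + 2)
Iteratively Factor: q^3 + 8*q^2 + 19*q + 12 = (q + 4)*(q^2 + 4*q + 3) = (q + 1)*(q + 4)*(q + 3)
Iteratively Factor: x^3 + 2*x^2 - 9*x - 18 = (x + 2)*(x^2 - 9) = (x - 3)*(x + 2)*(x + 3)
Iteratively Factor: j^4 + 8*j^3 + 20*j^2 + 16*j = (j)*(j^3 + 8*j^2 + 20*j + 16) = j*(j + 2)*(j^2 + 6*j + 8) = j*(j + 2)^2*(j + 4)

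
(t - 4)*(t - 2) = t^2 - 6*t + 8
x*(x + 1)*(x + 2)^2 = x^4 + 5*x^3 + 8*x^2 + 4*x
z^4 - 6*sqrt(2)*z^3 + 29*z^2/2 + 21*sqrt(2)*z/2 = z*(z - 7*sqrt(2)/2)*(z - 3*sqrt(2))*(z + sqrt(2)/2)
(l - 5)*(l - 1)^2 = l^3 - 7*l^2 + 11*l - 5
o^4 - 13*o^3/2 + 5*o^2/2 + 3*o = o*(o - 6)*(o - 1)*(o + 1/2)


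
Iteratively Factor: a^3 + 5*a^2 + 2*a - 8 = (a + 4)*(a^2 + a - 2) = (a - 1)*(a + 4)*(a + 2)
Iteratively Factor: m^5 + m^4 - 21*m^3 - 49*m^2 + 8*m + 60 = (m + 3)*(m^4 - 2*m^3 - 15*m^2 - 4*m + 20) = (m + 2)*(m + 3)*(m^3 - 4*m^2 - 7*m + 10) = (m + 2)^2*(m + 3)*(m^2 - 6*m + 5) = (m - 5)*(m + 2)^2*(m + 3)*(m - 1)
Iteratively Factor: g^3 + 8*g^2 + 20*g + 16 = (g + 2)*(g^2 + 6*g + 8) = (g + 2)*(g + 4)*(g + 2)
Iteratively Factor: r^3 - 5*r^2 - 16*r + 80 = (r + 4)*(r^2 - 9*r + 20) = (r - 5)*(r + 4)*(r - 4)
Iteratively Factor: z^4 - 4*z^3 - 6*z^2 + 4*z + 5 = (z - 5)*(z^3 + z^2 - z - 1) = (z - 5)*(z - 1)*(z^2 + 2*z + 1) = (z - 5)*(z - 1)*(z + 1)*(z + 1)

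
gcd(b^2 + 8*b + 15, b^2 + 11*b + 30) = b + 5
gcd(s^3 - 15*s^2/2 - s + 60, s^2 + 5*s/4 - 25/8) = s + 5/2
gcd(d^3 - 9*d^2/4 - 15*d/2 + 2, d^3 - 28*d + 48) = d - 4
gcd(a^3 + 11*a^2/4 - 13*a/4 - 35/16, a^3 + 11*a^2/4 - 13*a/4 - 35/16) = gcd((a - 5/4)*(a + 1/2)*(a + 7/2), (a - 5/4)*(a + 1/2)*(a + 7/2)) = a^3 + 11*a^2/4 - 13*a/4 - 35/16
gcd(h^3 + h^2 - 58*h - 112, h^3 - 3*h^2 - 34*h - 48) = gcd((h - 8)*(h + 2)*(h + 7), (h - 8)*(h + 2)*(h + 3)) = h^2 - 6*h - 16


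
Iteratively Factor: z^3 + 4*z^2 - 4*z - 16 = (z - 2)*(z^2 + 6*z + 8) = (z - 2)*(z + 4)*(z + 2)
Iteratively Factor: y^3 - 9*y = (y)*(y^2 - 9) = y*(y + 3)*(y - 3)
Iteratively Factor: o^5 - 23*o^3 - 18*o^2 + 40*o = (o + 4)*(o^4 - 4*o^3 - 7*o^2 + 10*o) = (o - 5)*(o + 4)*(o^3 + o^2 - 2*o) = (o - 5)*(o - 1)*(o + 4)*(o^2 + 2*o) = (o - 5)*(o - 1)*(o + 2)*(o + 4)*(o)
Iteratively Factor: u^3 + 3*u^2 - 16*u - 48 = (u + 3)*(u^2 - 16) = (u + 3)*(u + 4)*(u - 4)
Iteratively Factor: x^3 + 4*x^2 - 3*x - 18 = (x - 2)*(x^2 + 6*x + 9) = (x - 2)*(x + 3)*(x + 3)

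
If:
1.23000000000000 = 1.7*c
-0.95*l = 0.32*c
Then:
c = 0.72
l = -0.24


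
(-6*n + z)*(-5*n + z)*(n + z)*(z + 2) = 30*n^3*z + 60*n^3 + 19*n^2*z^2 + 38*n^2*z - 10*n*z^3 - 20*n*z^2 + z^4 + 2*z^3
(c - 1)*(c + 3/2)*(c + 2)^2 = c^4 + 9*c^3/2 + 9*c^2/2 - 4*c - 6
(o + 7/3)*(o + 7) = o^2 + 28*o/3 + 49/3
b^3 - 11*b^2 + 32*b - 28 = (b - 7)*(b - 2)^2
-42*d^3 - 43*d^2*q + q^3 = (-7*d + q)*(d + q)*(6*d + q)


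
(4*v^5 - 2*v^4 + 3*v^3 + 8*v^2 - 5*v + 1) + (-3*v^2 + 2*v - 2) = 4*v^5 - 2*v^4 + 3*v^3 + 5*v^2 - 3*v - 1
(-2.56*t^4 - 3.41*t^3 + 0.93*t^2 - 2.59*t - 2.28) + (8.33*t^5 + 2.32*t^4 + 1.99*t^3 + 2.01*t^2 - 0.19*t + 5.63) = 8.33*t^5 - 0.24*t^4 - 1.42*t^3 + 2.94*t^2 - 2.78*t + 3.35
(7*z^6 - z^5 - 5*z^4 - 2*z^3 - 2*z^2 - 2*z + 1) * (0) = 0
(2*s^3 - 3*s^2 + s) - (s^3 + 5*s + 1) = s^3 - 3*s^2 - 4*s - 1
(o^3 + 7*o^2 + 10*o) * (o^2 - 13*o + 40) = o^5 - 6*o^4 - 41*o^3 + 150*o^2 + 400*o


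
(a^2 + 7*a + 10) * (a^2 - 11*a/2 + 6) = a^4 + 3*a^3/2 - 45*a^2/2 - 13*a + 60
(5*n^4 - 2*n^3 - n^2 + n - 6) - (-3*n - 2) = 5*n^4 - 2*n^3 - n^2 + 4*n - 4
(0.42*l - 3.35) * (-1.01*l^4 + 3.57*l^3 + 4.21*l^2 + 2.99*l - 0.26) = -0.4242*l^5 + 4.8829*l^4 - 10.1913*l^3 - 12.8477*l^2 - 10.1257*l + 0.871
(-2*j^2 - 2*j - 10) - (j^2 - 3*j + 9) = -3*j^2 + j - 19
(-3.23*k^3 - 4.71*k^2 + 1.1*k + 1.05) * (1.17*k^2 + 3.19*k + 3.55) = -3.7791*k^5 - 15.8144*k^4 - 25.2044*k^3 - 11.983*k^2 + 7.2545*k + 3.7275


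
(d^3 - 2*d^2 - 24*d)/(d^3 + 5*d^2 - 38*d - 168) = d/(d + 7)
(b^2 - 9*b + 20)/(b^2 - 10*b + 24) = (b - 5)/(b - 6)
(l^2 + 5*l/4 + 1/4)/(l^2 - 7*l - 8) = (l + 1/4)/(l - 8)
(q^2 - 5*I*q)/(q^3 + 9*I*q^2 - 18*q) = (q - 5*I)/(q^2 + 9*I*q - 18)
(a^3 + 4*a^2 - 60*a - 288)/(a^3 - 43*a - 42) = (a^2 - 2*a - 48)/(a^2 - 6*a - 7)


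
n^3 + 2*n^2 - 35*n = n*(n - 5)*(n + 7)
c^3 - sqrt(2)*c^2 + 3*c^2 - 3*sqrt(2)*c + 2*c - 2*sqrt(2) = (c + 1)*(c + 2)*(c - sqrt(2))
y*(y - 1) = y^2 - y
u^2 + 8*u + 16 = (u + 4)^2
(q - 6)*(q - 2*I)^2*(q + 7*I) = q^4 - 6*q^3 + 3*I*q^3 + 24*q^2 - 18*I*q^2 - 144*q - 28*I*q + 168*I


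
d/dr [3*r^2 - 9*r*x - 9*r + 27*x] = 6*r - 9*x - 9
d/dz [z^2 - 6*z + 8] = 2*z - 6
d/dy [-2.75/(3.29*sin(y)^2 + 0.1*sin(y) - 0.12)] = (18.095*sin(y) + 0.275)*cos(y)/(3.29*sin(y)^2 + 0.1*sin(y) - 0.12)^2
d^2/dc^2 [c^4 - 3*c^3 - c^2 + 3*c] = 12*c^2 - 18*c - 2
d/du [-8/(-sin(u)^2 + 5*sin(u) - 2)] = 8*(5 - 2*sin(u))*cos(u)/(sin(u)^2 - 5*sin(u) + 2)^2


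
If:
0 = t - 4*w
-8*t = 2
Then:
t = -1/4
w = -1/16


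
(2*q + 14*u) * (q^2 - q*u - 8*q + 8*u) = 2*q^3 + 12*q^2*u - 16*q^2 - 14*q*u^2 - 96*q*u + 112*u^2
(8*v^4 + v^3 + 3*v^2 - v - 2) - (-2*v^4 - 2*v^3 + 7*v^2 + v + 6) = 10*v^4 + 3*v^3 - 4*v^2 - 2*v - 8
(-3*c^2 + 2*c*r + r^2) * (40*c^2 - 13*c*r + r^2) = -120*c^4 + 119*c^3*r + 11*c^2*r^2 - 11*c*r^3 + r^4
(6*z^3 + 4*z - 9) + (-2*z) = 6*z^3 + 2*z - 9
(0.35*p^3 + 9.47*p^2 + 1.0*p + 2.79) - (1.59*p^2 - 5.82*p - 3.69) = 0.35*p^3 + 7.88*p^2 + 6.82*p + 6.48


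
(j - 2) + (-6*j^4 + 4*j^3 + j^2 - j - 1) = -6*j^4 + 4*j^3 + j^2 - 3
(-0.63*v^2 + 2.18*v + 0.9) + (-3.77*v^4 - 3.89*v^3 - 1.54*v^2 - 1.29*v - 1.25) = -3.77*v^4 - 3.89*v^3 - 2.17*v^2 + 0.89*v - 0.35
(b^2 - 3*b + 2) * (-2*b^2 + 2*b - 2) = -2*b^4 + 8*b^3 - 12*b^2 + 10*b - 4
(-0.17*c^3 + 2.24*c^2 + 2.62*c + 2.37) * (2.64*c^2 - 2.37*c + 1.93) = -0.4488*c^5 + 6.3165*c^4 + 1.2799*c^3 + 4.3706*c^2 - 0.5603*c + 4.5741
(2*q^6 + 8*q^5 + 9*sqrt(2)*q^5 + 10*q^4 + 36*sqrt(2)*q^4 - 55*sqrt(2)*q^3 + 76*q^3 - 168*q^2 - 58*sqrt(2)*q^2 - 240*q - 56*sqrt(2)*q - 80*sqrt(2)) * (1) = 2*q^6 + 8*q^5 + 9*sqrt(2)*q^5 + 10*q^4 + 36*sqrt(2)*q^4 - 55*sqrt(2)*q^3 + 76*q^3 - 168*q^2 - 58*sqrt(2)*q^2 - 240*q - 56*sqrt(2)*q - 80*sqrt(2)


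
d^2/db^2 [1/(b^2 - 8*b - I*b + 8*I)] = 2*(-b^2 + 8*b + I*b + (-2*b + 8 + I)^2 - 8*I)/(b^2 - 8*b - I*b + 8*I)^3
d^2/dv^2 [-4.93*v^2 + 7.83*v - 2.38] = -9.86000000000000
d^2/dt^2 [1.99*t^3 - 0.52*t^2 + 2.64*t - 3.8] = 11.94*t - 1.04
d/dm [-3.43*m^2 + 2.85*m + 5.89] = 2.85 - 6.86*m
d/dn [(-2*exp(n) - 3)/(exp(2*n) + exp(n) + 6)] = ((2*exp(n) + 1)*(2*exp(n) + 3) - 2*exp(2*n) - 2*exp(n) - 12)*exp(n)/(exp(2*n) + exp(n) + 6)^2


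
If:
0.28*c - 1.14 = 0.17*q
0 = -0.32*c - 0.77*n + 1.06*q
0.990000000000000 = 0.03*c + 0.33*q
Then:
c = 5.58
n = 1.11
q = 2.49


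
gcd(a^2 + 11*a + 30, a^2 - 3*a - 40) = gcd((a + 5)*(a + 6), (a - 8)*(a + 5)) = a + 5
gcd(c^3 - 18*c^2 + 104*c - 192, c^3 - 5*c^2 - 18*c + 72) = c - 6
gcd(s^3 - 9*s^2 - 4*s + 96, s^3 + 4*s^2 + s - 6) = s + 3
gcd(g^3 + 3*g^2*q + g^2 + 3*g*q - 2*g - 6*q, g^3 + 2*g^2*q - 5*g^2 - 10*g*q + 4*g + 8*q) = g - 1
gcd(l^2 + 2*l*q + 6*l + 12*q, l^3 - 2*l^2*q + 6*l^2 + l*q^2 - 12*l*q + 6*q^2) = l + 6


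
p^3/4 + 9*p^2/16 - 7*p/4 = p*(p/4 + 1)*(p - 7/4)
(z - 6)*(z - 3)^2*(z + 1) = z^4 - 11*z^3 + 33*z^2 - 9*z - 54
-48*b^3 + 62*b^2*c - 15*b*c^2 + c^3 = (-8*b + c)*(-6*b + c)*(-b + c)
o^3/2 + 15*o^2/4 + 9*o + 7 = (o/2 + 1)*(o + 2)*(o + 7/2)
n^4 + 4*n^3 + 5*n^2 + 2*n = n*(n + 1)^2*(n + 2)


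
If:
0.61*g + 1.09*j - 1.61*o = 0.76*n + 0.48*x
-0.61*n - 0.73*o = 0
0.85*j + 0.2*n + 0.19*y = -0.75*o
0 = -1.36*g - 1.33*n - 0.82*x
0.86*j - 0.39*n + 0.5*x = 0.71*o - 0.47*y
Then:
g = 0.364860349359582*y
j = -0.294292608241081*y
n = -0.140958470027578*y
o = 0.117787214680579*y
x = -0.376506475600429*y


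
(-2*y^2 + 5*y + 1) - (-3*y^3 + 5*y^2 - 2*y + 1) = 3*y^3 - 7*y^2 + 7*y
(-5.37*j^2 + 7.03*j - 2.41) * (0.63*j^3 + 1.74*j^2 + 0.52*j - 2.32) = -3.3831*j^5 - 4.9149*j^4 + 7.9215*j^3 + 11.9206*j^2 - 17.5628*j + 5.5912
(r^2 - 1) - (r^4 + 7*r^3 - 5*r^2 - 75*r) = -r^4 - 7*r^3 + 6*r^2 + 75*r - 1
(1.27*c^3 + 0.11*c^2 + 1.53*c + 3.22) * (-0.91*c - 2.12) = -1.1557*c^4 - 2.7925*c^3 - 1.6255*c^2 - 6.1738*c - 6.8264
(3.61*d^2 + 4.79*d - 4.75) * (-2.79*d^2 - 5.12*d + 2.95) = -10.0719*d^4 - 31.8473*d^3 - 0.622799999999998*d^2 + 38.4505*d - 14.0125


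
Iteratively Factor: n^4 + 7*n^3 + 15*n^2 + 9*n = (n + 3)*(n^3 + 4*n^2 + 3*n) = n*(n + 3)*(n^2 + 4*n + 3) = n*(n + 1)*(n + 3)*(n + 3)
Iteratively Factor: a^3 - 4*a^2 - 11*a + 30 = (a - 2)*(a^2 - 2*a - 15) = (a - 2)*(a + 3)*(a - 5)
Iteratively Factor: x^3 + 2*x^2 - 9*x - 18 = (x - 3)*(x^2 + 5*x + 6) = (x - 3)*(x + 2)*(x + 3)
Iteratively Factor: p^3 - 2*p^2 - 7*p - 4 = (p - 4)*(p^2 + 2*p + 1) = (p - 4)*(p + 1)*(p + 1)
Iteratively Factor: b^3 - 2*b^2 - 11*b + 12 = (b + 3)*(b^2 - 5*b + 4) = (b - 4)*(b + 3)*(b - 1)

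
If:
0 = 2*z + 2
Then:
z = -1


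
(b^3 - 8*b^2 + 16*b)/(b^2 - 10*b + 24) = b*(b - 4)/(b - 6)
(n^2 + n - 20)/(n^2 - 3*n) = (n^2 + n - 20)/(n*(n - 3))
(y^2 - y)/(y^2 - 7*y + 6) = y/(y - 6)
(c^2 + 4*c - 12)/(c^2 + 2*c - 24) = (c - 2)/(c - 4)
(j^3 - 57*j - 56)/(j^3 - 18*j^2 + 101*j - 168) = (j^2 + 8*j + 7)/(j^2 - 10*j + 21)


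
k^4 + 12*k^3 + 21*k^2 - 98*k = k*(k - 2)*(k + 7)^2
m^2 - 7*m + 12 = (m - 4)*(m - 3)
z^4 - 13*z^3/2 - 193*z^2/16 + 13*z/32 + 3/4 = (z - 8)*(z - 1/4)*(z + 1/4)*(z + 3/2)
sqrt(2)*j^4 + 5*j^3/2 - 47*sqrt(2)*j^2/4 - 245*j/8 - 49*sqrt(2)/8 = (j - 7/2)*(j + 7/2)*(j + sqrt(2))*(sqrt(2)*j + 1/2)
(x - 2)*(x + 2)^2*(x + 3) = x^4 + 5*x^3 + 2*x^2 - 20*x - 24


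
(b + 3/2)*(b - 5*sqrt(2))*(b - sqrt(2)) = b^3 - 6*sqrt(2)*b^2 + 3*b^2/2 - 9*sqrt(2)*b + 10*b + 15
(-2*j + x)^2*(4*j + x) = 16*j^3 - 12*j^2*x + x^3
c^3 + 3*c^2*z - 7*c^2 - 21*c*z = c*(c - 7)*(c + 3*z)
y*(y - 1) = y^2 - y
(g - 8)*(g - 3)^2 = g^3 - 14*g^2 + 57*g - 72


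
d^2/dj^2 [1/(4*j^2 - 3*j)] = 2*(-4*j*(4*j - 3) + (8*j - 3)^2)/(j^3*(4*j - 3)^3)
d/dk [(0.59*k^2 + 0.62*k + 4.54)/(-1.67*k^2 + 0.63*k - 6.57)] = (1.4071*k^2 + 7.411*k - 6.9336)/(2.7889*k^4 - 2.1042*k^3 + 22.3407*k^2 - 8.2782*k + 43.1649)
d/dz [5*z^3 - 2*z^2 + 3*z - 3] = 15*z^2 - 4*z + 3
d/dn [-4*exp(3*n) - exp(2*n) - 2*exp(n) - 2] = 2*(-6*exp(2*n) - exp(n) - 1)*exp(n)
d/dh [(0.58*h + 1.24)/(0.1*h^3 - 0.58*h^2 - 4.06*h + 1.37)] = (-0.116*h^3 - 0.0356000000000001*h^2 + 1.4384*h + 5.829)/(0.01*h^6 - 0.116*h^5 - 0.4756*h^4 + 4.9836*h^3 + 14.8944*h^2 - 11.1244*h + 1.8769)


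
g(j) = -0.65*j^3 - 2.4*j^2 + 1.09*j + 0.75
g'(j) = -1.95*j^2 - 4.8*j + 1.09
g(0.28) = 0.85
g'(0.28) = -0.41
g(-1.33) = -3.42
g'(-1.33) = 4.02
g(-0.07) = 0.66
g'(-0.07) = 1.42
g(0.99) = -1.15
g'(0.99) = -5.57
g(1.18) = -2.37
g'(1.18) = -7.29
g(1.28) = -3.15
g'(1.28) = -8.25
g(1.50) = -5.21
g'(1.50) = -10.50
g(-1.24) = -3.05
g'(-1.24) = 4.04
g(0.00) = 0.75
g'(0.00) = 1.09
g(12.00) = -1454.97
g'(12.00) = -337.31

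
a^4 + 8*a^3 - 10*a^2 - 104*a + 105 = (a - 3)*(a - 1)*(a + 5)*(a + 7)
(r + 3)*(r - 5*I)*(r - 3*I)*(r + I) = r^4 + 3*r^3 - 7*I*r^3 - 7*r^2 - 21*I*r^2 - 21*r - 15*I*r - 45*I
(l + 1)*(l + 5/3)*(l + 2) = l^3 + 14*l^2/3 + 7*l + 10/3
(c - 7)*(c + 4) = c^2 - 3*c - 28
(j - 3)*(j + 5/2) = j^2 - j/2 - 15/2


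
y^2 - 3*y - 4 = (y - 4)*(y + 1)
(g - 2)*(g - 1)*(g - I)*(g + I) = g^4 - 3*g^3 + 3*g^2 - 3*g + 2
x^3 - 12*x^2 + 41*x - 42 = (x - 7)*(x - 3)*(x - 2)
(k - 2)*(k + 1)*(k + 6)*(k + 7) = k^4 + 12*k^3 + 27*k^2 - 68*k - 84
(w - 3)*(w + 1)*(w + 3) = w^3 + w^2 - 9*w - 9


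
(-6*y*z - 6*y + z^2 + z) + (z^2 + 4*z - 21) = -6*y*z - 6*y + 2*z^2 + 5*z - 21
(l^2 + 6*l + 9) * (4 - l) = -l^3 - 2*l^2 + 15*l + 36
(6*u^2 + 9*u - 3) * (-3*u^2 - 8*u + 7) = -18*u^4 - 75*u^3 - 21*u^2 + 87*u - 21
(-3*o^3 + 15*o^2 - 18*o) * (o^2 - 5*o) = -3*o^5 + 30*o^4 - 93*o^3 + 90*o^2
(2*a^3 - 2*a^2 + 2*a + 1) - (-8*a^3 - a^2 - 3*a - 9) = 10*a^3 - a^2 + 5*a + 10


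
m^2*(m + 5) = m^3 + 5*m^2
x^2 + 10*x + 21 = (x + 3)*(x + 7)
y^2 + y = y*(y + 1)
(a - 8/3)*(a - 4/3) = a^2 - 4*a + 32/9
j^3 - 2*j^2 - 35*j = j*(j - 7)*(j + 5)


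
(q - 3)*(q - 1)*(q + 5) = q^3 + q^2 - 17*q + 15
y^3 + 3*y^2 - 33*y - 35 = (y - 5)*(y + 1)*(y + 7)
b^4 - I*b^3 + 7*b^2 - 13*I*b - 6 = (b - 2*I)*(b - I)^2*(b + 3*I)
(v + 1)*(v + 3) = v^2 + 4*v + 3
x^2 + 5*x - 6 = (x - 1)*(x + 6)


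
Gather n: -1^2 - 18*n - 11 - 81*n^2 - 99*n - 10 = -81*n^2 - 117*n - 22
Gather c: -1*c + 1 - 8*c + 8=9 - 9*c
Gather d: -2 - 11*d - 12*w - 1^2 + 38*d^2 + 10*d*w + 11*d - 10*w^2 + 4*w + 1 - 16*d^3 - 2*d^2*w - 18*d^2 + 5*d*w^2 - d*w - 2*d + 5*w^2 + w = -16*d^3 + d^2*(20 - 2*w) + d*(5*w^2 + 9*w - 2) - 5*w^2 - 7*w - 2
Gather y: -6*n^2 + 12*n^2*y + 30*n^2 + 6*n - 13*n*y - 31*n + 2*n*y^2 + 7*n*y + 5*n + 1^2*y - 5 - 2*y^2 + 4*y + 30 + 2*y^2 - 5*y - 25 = 24*n^2 + 2*n*y^2 - 20*n + y*(12*n^2 - 6*n)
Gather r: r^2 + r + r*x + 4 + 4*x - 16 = r^2 + r*(x + 1) + 4*x - 12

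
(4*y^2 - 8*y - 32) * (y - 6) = 4*y^3 - 32*y^2 + 16*y + 192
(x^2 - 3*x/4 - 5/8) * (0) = 0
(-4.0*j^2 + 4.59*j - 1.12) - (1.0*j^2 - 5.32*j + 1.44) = -5.0*j^2 + 9.91*j - 2.56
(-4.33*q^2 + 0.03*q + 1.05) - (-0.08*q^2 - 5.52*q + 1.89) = -4.25*q^2 + 5.55*q - 0.84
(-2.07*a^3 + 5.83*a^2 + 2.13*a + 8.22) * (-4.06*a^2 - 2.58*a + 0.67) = 8.4042*a^5 - 18.3292*a^4 - 25.0761*a^3 - 34.9625*a^2 - 19.7805*a + 5.5074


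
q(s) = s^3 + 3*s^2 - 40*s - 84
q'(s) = 3*s^2 + 6*s - 40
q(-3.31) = 45.00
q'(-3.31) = -26.99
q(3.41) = -145.86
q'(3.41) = 15.34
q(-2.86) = 31.55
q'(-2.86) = -32.62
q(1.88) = -141.95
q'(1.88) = -18.12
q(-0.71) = -54.45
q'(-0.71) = -42.75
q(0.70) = -110.19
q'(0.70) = -34.33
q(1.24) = -127.08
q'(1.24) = -27.95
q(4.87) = -92.15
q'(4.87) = 60.37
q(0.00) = -84.00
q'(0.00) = -40.00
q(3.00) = -150.00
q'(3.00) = 5.00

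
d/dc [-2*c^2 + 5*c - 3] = 5 - 4*c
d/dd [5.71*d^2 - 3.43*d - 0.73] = 11.42*d - 3.43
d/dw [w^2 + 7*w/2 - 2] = 2*w + 7/2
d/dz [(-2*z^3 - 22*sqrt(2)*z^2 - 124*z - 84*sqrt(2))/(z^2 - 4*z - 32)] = 2*(-z^4 + 8*z^3 + 44*sqrt(2)*z^2 + 158*z^2 + 788*sqrt(2)*z - 168*sqrt(2) + 1984)/(z^4 - 8*z^3 - 48*z^2 + 256*z + 1024)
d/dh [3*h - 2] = 3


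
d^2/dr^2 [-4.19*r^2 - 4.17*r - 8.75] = -8.38000000000000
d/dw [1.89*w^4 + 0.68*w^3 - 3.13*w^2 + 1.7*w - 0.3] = 7.56*w^3 + 2.04*w^2 - 6.26*w + 1.7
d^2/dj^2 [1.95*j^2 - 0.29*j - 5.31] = 3.90000000000000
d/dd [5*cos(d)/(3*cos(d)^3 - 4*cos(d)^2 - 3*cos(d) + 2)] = 10*(3*cos(d)^3 - 2*cos(d)^2 - 1)*sin(d)/(3*sin(d)^2*cos(d) - 4*sin(d)^2 + 2)^2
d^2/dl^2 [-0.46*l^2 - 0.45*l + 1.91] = -0.920000000000000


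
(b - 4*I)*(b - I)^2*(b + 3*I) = b^4 - 3*I*b^3 + 9*b^2 - 23*I*b - 12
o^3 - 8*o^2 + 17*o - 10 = (o - 5)*(o - 2)*(o - 1)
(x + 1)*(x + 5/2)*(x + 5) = x^3 + 17*x^2/2 + 20*x + 25/2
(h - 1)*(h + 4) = h^2 + 3*h - 4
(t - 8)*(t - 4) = t^2 - 12*t + 32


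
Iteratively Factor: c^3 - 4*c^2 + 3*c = (c - 1)*(c^2 - 3*c) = c*(c - 1)*(c - 3)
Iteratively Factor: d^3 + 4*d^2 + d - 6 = (d + 2)*(d^2 + 2*d - 3) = (d + 2)*(d + 3)*(d - 1)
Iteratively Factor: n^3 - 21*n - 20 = (n - 5)*(n^2 + 5*n + 4) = (n - 5)*(n + 4)*(n + 1)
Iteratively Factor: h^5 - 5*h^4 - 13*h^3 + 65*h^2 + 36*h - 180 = (h + 3)*(h^4 - 8*h^3 + 11*h^2 + 32*h - 60) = (h - 5)*(h + 3)*(h^3 - 3*h^2 - 4*h + 12) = (h - 5)*(h - 3)*(h + 3)*(h^2 - 4) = (h - 5)*(h - 3)*(h - 2)*(h + 3)*(h + 2)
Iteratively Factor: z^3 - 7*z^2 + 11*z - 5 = (z - 5)*(z^2 - 2*z + 1) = (z - 5)*(z - 1)*(z - 1)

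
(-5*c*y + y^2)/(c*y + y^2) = (-5*c + y)/(c + y)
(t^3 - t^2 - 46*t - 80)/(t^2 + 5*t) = t - 6 - 16/t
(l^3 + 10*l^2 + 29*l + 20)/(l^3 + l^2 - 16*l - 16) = (l + 5)/(l - 4)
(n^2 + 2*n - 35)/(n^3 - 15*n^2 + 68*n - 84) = (n^2 + 2*n - 35)/(n^3 - 15*n^2 + 68*n - 84)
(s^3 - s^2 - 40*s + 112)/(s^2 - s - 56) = (s^2 - 8*s + 16)/(s - 8)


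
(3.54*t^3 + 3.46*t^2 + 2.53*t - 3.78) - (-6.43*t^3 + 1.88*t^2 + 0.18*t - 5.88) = 9.97*t^3 + 1.58*t^2 + 2.35*t + 2.1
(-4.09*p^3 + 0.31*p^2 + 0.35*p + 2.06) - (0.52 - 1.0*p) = -4.09*p^3 + 0.31*p^2 + 1.35*p + 1.54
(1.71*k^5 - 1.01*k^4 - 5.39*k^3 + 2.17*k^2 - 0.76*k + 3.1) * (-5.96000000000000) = -10.1916*k^5 + 6.0196*k^4 + 32.1244*k^3 - 12.9332*k^2 + 4.5296*k - 18.476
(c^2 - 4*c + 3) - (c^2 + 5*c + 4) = -9*c - 1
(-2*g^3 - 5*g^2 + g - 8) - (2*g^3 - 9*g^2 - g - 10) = -4*g^3 + 4*g^2 + 2*g + 2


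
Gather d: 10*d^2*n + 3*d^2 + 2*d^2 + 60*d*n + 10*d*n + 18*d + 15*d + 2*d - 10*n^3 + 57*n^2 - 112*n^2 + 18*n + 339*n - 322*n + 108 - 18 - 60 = d^2*(10*n + 5) + d*(70*n + 35) - 10*n^3 - 55*n^2 + 35*n + 30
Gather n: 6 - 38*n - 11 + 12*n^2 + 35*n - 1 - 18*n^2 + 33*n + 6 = -6*n^2 + 30*n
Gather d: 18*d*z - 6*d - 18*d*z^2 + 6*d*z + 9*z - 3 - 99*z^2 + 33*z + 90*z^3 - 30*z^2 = d*(-18*z^2 + 24*z - 6) + 90*z^3 - 129*z^2 + 42*z - 3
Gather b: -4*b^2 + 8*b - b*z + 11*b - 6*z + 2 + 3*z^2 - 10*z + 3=-4*b^2 + b*(19 - z) + 3*z^2 - 16*z + 5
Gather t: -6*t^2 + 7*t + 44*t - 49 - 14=-6*t^2 + 51*t - 63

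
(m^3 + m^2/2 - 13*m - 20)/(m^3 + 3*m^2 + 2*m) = (m^2 - 3*m/2 - 10)/(m*(m + 1))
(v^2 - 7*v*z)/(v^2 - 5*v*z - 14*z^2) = v/(v + 2*z)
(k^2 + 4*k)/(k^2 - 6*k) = (k + 4)/(k - 6)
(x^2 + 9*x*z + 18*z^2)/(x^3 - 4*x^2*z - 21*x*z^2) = (x + 6*z)/(x*(x - 7*z))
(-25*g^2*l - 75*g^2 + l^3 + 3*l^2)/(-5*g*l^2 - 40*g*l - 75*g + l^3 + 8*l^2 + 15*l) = (5*g + l)/(l + 5)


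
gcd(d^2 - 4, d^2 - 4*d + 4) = d - 2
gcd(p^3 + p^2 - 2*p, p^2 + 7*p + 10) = p + 2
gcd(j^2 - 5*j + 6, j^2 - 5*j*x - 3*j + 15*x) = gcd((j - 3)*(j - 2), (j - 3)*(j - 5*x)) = j - 3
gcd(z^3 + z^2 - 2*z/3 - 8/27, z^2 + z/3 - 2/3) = z - 2/3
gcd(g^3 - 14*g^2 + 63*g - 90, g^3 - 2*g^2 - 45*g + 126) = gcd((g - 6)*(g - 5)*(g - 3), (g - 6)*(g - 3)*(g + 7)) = g^2 - 9*g + 18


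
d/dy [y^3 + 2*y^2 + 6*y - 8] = 3*y^2 + 4*y + 6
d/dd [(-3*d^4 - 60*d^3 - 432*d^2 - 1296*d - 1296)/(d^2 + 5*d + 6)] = 3*(-2*d^3 - 27*d^2 - 108*d - 108)/(d^2 + 6*d + 9)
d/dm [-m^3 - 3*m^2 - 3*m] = -3*m^2 - 6*m - 3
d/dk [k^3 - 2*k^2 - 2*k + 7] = 3*k^2 - 4*k - 2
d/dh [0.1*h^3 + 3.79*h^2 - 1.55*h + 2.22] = 0.3*h^2 + 7.58*h - 1.55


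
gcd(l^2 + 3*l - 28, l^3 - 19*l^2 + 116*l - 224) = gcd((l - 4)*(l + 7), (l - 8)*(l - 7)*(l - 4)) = l - 4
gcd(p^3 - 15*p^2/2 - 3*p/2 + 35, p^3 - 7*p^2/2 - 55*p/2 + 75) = p - 5/2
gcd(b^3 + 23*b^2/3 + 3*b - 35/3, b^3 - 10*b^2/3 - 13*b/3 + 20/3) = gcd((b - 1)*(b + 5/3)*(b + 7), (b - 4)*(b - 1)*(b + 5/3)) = b^2 + 2*b/3 - 5/3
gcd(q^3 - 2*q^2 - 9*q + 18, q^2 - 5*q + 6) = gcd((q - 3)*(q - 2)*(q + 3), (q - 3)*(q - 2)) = q^2 - 5*q + 6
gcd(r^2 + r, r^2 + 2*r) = r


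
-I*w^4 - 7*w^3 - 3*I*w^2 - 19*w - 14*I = (w - 7*I)*(w - 2*I)*(w + I)*(-I*w + 1)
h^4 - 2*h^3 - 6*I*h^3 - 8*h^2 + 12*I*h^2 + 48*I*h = h*(h - 4)*(h + 2)*(h - 6*I)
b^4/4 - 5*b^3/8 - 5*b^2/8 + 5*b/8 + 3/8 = (b/2 + 1/4)*(b/2 + 1/2)*(b - 3)*(b - 1)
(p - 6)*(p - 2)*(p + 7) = p^3 - p^2 - 44*p + 84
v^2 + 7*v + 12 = (v + 3)*(v + 4)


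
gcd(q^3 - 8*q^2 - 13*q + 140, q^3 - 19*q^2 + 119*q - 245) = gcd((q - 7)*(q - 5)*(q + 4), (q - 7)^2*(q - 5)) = q^2 - 12*q + 35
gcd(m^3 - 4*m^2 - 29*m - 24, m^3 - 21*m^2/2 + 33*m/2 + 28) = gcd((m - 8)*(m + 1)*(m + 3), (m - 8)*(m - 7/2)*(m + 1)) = m^2 - 7*m - 8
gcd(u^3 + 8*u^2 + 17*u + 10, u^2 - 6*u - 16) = u + 2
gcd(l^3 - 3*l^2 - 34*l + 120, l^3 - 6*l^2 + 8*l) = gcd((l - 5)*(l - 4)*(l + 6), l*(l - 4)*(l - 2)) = l - 4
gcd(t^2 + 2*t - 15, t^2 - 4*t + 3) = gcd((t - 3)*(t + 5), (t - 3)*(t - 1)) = t - 3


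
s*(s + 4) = s^2 + 4*s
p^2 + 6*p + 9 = (p + 3)^2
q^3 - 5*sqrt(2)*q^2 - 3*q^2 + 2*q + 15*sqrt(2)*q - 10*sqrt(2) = (q - 2)*(q - 1)*(q - 5*sqrt(2))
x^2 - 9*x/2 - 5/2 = (x - 5)*(x + 1/2)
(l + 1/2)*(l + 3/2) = l^2 + 2*l + 3/4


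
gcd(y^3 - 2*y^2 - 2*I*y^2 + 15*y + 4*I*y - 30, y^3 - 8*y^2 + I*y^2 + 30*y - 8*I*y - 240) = y - 5*I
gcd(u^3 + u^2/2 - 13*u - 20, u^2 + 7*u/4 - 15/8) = u + 5/2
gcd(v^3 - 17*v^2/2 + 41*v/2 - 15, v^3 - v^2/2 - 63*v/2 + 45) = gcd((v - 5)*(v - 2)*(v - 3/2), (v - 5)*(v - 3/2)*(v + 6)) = v^2 - 13*v/2 + 15/2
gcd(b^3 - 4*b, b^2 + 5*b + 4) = 1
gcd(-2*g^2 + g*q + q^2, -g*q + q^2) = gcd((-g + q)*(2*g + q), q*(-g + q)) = -g + q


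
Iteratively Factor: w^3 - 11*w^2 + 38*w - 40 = (w - 4)*(w^2 - 7*w + 10) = (w - 4)*(w - 2)*(w - 5)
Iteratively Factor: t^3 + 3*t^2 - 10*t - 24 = (t + 4)*(t^2 - t - 6) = (t + 2)*(t + 4)*(t - 3)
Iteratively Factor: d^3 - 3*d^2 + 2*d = (d - 1)*(d^2 - 2*d) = (d - 2)*(d - 1)*(d)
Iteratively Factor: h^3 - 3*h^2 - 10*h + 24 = (h + 3)*(h^2 - 6*h + 8) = (h - 2)*(h + 3)*(h - 4)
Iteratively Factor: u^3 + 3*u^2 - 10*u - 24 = (u - 3)*(u^2 + 6*u + 8) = (u - 3)*(u + 4)*(u + 2)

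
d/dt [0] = 0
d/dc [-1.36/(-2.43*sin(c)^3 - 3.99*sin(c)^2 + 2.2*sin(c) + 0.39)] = (-9.9144*sin(c)^2 - 10.8528*sin(c) + 2.992)*cos(c)/(2.43*sin(c)^3 + 3.99*sin(c)^2 - 2.2*sin(c) - 0.39)^2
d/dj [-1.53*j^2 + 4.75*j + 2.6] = 4.75 - 3.06*j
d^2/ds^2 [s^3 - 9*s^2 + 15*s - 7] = 6*s - 18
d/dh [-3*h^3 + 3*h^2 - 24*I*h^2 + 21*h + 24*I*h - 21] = -9*h^2 + h*(6 - 48*I) + 21 + 24*I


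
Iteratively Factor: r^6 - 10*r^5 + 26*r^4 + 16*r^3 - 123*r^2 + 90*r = (r + 2)*(r^5 - 12*r^4 + 50*r^3 - 84*r^2 + 45*r) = r*(r + 2)*(r^4 - 12*r^3 + 50*r^2 - 84*r + 45) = r*(r - 3)*(r + 2)*(r^3 - 9*r^2 + 23*r - 15) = r*(r - 3)^2*(r + 2)*(r^2 - 6*r + 5) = r*(r - 3)^2*(r - 1)*(r + 2)*(r - 5)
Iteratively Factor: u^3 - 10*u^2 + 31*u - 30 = (u - 2)*(u^2 - 8*u + 15) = (u - 3)*(u - 2)*(u - 5)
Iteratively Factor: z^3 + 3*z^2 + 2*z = (z)*(z^2 + 3*z + 2) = z*(z + 1)*(z + 2)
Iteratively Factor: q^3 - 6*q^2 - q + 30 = (q + 2)*(q^2 - 8*q + 15) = (q - 5)*(q + 2)*(q - 3)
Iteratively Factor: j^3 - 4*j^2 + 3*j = (j - 3)*(j^2 - j) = j*(j - 3)*(j - 1)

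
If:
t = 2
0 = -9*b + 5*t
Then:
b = 10/9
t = 2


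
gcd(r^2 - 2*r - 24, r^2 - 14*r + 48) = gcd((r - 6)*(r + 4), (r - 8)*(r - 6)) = r - 6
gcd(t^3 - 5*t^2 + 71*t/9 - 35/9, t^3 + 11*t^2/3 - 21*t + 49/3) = t^2 - 10*t/3 + 7/3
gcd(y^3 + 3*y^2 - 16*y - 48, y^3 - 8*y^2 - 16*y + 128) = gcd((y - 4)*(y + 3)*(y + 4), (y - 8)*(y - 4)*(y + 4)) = y^2 - 16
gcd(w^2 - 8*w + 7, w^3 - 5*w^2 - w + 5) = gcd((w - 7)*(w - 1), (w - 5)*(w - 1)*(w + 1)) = w - 1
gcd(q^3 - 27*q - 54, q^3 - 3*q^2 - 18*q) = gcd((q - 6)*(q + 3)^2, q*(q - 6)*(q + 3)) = q^2 - 3*q - 18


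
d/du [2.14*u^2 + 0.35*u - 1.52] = 4.28*u + 0.35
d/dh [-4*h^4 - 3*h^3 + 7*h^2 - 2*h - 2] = -16*h^3 - 9*h^2 + 14*h - 2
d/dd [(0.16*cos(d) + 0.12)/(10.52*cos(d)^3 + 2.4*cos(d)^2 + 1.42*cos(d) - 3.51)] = (3.3664*cos(d)^3 + 4.1712*cos(d)^2 + 0.576*cos(d) + 0.732)*sin(d)/(110.6704*cos(d)^6 + 50.496*cos(d)^5 + 35.6368*cos(d)^4 - 67.0344*cos(d)^3 - 14.8316*cos(d)^2 - 9.9684*cos(d) + 12.3201)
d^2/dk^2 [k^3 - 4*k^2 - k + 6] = 6*k - 8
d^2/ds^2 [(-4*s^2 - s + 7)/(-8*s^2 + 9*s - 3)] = 32*(22*s^3 - 102*s^2 + 90*s - 21)/(512*s^6 - 1728*s^5 + 2520*s^4 - 2025*s^3 + 945*s^2 - 243*s + 27)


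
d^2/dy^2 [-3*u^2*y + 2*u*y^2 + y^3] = 4*u + 6*y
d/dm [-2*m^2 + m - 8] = 1 - 4*m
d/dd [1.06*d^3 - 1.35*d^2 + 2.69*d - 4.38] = 3.18*d^2 - 2.7*d + 2.69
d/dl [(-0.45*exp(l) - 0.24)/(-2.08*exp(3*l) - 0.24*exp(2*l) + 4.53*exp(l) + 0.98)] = (-1.872*exp(3*l) - 1.6056*exp(2*l) - 0.1152*exp(l) + 0.6462)*exp(l)/(4.3264*exp(6*l) + 0.9984*exp(5*l) - 18.7872*exp(4*l) - 6.2512*exp(3*l) + 20.0505*exp(2*l) + 8.8788*exp(l) + 0.9604)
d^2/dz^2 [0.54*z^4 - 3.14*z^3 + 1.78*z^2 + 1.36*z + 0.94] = 6.48*z^2 - 18.84*z + 3.56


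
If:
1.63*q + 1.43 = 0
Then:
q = -0.88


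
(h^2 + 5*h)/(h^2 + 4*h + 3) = h*(h + 5)/(h^2 + 4*h + 3)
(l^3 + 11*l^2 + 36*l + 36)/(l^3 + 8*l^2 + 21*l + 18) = (l + 6)/(l + 3)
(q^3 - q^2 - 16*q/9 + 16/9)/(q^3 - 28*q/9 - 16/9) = (3*q^2 - 7*q + 4)/(3*q^2 - 4*q - 4)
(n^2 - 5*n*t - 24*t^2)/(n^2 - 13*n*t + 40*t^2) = (-n - 3*t)/(-n + 5*t)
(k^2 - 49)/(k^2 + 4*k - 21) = (k - 7)/(k - 3)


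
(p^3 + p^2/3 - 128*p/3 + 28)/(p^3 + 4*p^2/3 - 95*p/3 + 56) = (3*p^2 - 20*p + 12)/(3*p^2 - 17*p + 24)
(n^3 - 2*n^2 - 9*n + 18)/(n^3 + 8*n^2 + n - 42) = (n - 3)/(n + 7)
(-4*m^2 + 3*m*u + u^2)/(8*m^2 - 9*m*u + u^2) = (4*m + u)/(-8*m + u)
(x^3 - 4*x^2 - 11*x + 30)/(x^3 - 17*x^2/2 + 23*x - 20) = 2*(x^2 - 2*x - 15)/(2*x^2 - 13*x + 20)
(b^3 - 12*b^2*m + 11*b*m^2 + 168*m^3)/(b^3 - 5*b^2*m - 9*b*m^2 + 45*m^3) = (b^2 - 15*b*m + 56*m^2)/(b^2 - 8*b*m + 15*m^2)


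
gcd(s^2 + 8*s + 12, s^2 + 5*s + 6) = s + 2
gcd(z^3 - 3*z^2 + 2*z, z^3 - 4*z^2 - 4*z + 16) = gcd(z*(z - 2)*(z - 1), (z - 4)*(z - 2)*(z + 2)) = z - 2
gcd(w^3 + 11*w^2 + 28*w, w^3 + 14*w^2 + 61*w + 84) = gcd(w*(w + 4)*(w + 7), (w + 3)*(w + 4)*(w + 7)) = w^2 + 11*w + 28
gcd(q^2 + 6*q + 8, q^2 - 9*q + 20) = 1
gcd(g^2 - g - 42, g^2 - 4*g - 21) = g - 7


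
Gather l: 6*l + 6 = 6*l + 6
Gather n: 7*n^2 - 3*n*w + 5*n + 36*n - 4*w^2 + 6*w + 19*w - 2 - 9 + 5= 7*n^2 + n*(41 - 3*w) - 4*w^2 + 25*w - 6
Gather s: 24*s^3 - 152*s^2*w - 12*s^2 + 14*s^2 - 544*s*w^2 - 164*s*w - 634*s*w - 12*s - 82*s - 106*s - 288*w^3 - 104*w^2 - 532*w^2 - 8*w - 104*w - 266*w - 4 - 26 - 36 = 24*s^3 + s^2*(2 - 152*w) + s*(-544*w^2 - 798*w - 200) - 288*w^3 - 636*w^2 - 378*w - 66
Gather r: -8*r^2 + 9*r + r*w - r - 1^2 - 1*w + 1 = -8*r^2 + r*(w + 8) - w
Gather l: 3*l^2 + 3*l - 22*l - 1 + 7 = 3*l^2 - 19*l + 6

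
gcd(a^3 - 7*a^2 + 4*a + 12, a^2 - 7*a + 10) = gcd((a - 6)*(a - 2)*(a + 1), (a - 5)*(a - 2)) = a - 2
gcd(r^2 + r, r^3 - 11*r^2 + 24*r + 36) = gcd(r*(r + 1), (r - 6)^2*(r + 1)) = r + 1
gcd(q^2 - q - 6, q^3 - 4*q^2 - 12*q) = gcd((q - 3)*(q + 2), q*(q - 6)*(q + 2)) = q + 2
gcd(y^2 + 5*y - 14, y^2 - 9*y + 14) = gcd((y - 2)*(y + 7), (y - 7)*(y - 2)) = y - 2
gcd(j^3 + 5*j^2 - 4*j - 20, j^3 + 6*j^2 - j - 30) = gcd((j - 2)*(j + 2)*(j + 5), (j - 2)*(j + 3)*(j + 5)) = j^2 + 3*j - 10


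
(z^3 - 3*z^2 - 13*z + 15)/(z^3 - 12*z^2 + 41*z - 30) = (z + 3)/(z - 6)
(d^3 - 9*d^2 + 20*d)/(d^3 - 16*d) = (d - 5)/(d + 4)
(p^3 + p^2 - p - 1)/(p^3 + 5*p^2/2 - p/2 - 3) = 2*(p^2 + 2*p + 1)/(2*p^2 + 7*p + 6)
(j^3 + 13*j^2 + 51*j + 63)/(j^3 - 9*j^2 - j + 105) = (j^2 + 10*j + 21)/(j^2 - 12*j + 35)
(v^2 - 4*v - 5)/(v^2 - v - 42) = (-v^2 + 4*v + 5)/(-v^2 + v + 42)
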